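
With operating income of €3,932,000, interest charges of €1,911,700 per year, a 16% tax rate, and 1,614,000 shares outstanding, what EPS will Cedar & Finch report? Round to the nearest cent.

€1.05

Pre-tax income = €3,932,000 − €1,911,700.00 = €2,020,300.00.
After tax at 16%: net income = €2,020,300.00 × 0.84 = €1,697,052.00.
Per share: €1,697,052.00 / 1,614,000 shares = €1.05.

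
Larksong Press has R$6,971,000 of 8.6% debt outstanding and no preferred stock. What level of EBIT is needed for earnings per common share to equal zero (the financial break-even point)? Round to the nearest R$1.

R$599,506

Annual interest = 8.6% × R$6,971,000 = R$599,506.00.
Without preferred stock the financial break-even is simply EBIT = interest = R$599,506.00.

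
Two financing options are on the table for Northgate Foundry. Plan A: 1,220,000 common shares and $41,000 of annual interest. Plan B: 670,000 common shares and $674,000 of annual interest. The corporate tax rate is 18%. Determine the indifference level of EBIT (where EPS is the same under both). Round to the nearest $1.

$1,445,109

Set EPS_A = EPS_B: (EBIT − $41,000)(1 − 0.18) ÷ 1,220,000 = (EBIT − $674,000)(1 − 0.18) ÷ 670,000.
Cancelling (1 − t) and cross-multiplying: 670,000·(EBIT − 41,000) = 1,220,000·(EBIT − 674,000).
EBIT × (1,220,000 − 670,000) = 674,000 × 1,220,000 − 41,000 × 670,000 = 794,810,000,000, so EBIT = 794,810,000,000 ÷ 550,000 = 1,445,109.09.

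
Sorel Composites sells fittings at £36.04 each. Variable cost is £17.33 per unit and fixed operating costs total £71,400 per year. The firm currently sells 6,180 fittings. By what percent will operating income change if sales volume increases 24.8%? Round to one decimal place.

Total contribution margin = 6,180 × £18.71 = £115,627.80.
EBIT = £115,627.80 − £71,400 = £44,227.80.
So DOL = total CM / EBIT = £115,627.80 / £44,227.80 = 2.6144.
Operating income changes by 2.6144 × +24.8% = +64.8%.

+64.8%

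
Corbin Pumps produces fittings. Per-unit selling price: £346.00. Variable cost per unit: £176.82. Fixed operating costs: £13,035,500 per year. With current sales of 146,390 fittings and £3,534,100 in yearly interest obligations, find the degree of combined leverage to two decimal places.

3.02

Total contribution margin = 146,390 × £169.18 = £24,766,260.20.
EBIT = £24,766,260.20 − £13,035,500 = £11,730,760.20. Interest = £3,534,100.00, so EBIT − I = £8,196,660.20.
Degree of total leverage = total CM / (EBIT − interest) = £24,766,260.20 / £8,196,660.20 = 3.0215.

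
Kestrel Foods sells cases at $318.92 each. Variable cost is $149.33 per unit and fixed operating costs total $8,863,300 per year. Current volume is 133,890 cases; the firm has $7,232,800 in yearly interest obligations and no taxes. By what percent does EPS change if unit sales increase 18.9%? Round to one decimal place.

+64.9%

Contribution at this volume is 133,890 × $169.59 = $22,706,405.10.
Operating income = contribution − fixed costs = $22,706,405.10 − $8,863,300 = $13,843,105.10.
Interest = $7,232,800.00, so EBIT − I = $6,610,305.10.
Degree of combined leverage = contribution ÷ (EBIT − I) = $22,706,405.10 ÷ $6,610,305.10 = 3.4350.
EPS therefore changes by 3.4350 × (+18.9%) = +64.9%.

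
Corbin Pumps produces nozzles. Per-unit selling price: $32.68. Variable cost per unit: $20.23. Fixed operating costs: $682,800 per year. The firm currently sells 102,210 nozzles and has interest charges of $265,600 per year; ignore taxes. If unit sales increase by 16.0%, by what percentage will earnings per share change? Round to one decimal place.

+62.8%

Total contribution margin = 102,210 × $12.45 = $1,272,514.50.
EBIT = $1,272,514.50 − $682,800 = $589,714.50.
Interest = $265,600.00, so EBIT − I = $324,114.50.
Degree of combined leverage = contribution ÷ (EBIT − I) = $1,272,514.50 ÷ $324,114.50 = 3.9261.
EPS therefore changes by 3.9261 × (+16.0%) = +62.8%.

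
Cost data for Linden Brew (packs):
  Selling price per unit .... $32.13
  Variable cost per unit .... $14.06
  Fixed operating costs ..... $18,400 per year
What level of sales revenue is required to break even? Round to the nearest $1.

$32,717

CM per unit = $32.13 − $14.06 = $18.07; CM ratio = $18.07 / $32.13 = 0.5624.
Break-even revenue = fixed costs × price ÷ CM = $18,400 × $32.13 ÷ $18.07 = $32,717.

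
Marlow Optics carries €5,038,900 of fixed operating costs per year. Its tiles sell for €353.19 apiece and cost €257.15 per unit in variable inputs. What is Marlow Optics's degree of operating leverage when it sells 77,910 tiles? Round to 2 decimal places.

At 77,910 units, contribution = 77,910 × €96.04 = €7,482,476.40.
EBIT = €7,482,476.40 − €5,038,900 = €2,443,576.40.
DOL = contribution ÷ EBIT = €7,482,476.40 ÷ €2,443,576.40 = 3.0621.

3.06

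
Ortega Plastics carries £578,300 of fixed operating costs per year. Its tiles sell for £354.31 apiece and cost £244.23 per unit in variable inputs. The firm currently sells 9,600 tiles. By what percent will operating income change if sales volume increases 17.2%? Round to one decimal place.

+38.0%

Contribution at this volume is 9,600 × £110.08 = £1,056,768.00.
Operating income = contribution − fixed costs = £1,056,768.00 − £578,300 = £478,468.00.
So DOL = total CM / EBIT = £1,056,768.00 / £478,468.00 = 2.2086.
Operating income changes by 2.2086 × +17.2% = +38.0%.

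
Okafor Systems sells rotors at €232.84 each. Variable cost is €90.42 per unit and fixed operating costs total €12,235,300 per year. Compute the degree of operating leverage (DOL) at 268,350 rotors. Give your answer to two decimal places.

Contribution at this volume is 268,350 × €142.42 = €38,218,407.00.
Operating income = contribution − fixed costs = €38,218,407.00 − €12,235,300 = €25,983,107.00.
So DOL = total CM / EBIT = €38,218,407.00 / €25,983,107.00 = 1.4709.

1.47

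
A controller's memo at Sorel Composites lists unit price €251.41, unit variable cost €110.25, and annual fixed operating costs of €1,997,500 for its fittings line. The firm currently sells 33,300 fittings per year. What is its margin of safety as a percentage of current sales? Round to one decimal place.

Unit CM = price − variable cost = €251.41 − €110.25 = €141.16. Break-even units = €1,997,500 ÷ €141.16 = 14,150.61; break-even revenue = 14,150.61 × €251.41 = €3,557,604.67.
Current sales = 33,300 × €251.41 = €8,371,953.00.
Margin of safety = (€8,371,953.00 − €3,557,604.67) ÷ €8,371,953.00 = 57.5%.

57.5%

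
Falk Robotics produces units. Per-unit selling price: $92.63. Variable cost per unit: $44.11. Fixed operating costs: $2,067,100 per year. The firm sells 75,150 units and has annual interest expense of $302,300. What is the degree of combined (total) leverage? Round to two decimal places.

2.86

At 75,150 units, contribution = 75,150 × $48.52 = $3,646,278.00.
Operating income = contribution − fixed costs = $3,646,278.00 − $2,067,100 = $1,579,178.00. Interest = $302,300.00.
DOL = $3,646,278.00 ÷ $1,579,178.00 = 2.3090; DFL = $1,579,178.00 ÷ $1,276,878.00 = 1.2367.
DCL = DOL × DFL = 2.3090 × 1.2367 = 2.8555.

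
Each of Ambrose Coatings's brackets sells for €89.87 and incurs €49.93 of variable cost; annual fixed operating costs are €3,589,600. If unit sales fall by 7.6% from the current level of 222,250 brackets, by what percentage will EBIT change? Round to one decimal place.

-12.8%

Total contribution margin = 222,250 × €39.94 = €8,876,665.00.
Subtracting fixed costs: EBIT = €8,876,665.00 − €3,589,600 = €5,287,065.00.
Degree of operating leverage = €8,876,665.00 / €5,287,065.00 = 1.6789.
So EBIT moves 1.6789 × (-7.6%) = -12.8%.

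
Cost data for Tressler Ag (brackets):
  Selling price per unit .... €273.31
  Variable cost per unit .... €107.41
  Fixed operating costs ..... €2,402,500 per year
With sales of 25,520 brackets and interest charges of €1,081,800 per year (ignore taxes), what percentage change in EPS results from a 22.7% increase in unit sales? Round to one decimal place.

Total contribution margin = 25,520 × €165.90 = €4,233,768.00.
Operating income = contribution − fixed costs = €4,233,768.00 − €2,402,500 = €1,831,268.00.
After interest of €1,081,800.00, pre-tax earnings = €749,468.00.
Degree of combined leverage = contribution ÷ (EBIT − I) = €4,233,768.00 ÷ €749,468.00 = 5.6490.
EPS therefore changes by 5.6490 × (+22.7%) = +128.2%.

+128.2%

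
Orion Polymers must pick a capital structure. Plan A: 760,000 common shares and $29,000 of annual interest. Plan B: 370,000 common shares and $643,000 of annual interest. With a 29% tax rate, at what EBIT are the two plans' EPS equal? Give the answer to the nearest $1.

$1,225,513

At indifference, (EBIT − 29,000)(1 − t)/760,000 = (EBIT − 643,000)(1 − t)/370,000.
Cancelling (1 − t) and cross-multiplying: 370,000·(EBIT − 29,000) = 760,000·(EBIT − 643,000).
Solving, EBIT = (643,000·760,000 − 29,000·370,000) / (760,000 − 370,000) = 477,950,000,000 / 390,000 = 1,225,512.82.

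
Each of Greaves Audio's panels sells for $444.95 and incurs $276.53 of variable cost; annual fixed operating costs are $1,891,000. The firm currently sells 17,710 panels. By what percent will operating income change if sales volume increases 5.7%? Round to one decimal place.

At 17,710 units, contribution = 17,710 × $168.42 = $2,982,718.20.
Operating income = contribution − fixed costs = $2,982,718.20 − $1,891,000 = $1,091,718.20.
So DOL = total CM / EBIT = $2,982,718.20 / $1,091,718.20 = 2.7321.
So EBIT moves 2.7321 × (+5.7%) = +15.6%.

+15.6%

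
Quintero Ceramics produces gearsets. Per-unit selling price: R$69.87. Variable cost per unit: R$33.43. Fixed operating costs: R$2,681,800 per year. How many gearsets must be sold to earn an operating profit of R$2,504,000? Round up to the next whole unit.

142,311 gearsets

Unit CM = price − variable cost = R$69.87 − R$33.43 = R$36.44.
Need Q such that Q × R$36.44 − R$2,681,800 = R$2,504,000, i.e. Q = R$5,185,800 / R$36.44 = 142,310.65 → 142,311.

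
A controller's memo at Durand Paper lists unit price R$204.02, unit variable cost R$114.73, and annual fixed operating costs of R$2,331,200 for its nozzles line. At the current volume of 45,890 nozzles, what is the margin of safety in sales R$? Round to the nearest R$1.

R$4,035,886

Each unit contributes R$204.02 − R$114.73 = R$89.29. Break-even units = R$2,331,200 ÷ R$89.29 = 26,108.19; break-even revenue = 26,108.19 × R$204.02 = R$5,326,592.27.
Current sales = 45,890 × R$204.02 = R$9,362,477.80.
Margin of safety = R$9,362,477.80 − R$5,326,592.27 = R$4,035,886.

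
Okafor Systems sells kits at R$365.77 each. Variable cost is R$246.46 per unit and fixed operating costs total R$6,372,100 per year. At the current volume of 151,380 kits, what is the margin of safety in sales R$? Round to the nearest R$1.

Unit CM = price − variable cost = R$365.77 − R$246.46 = R$119.31. Break-even units = R$6,372,100 ÷ R$119.31 = 53,407.93; break-even revenue = 53,407.93 × R$365.77 = R$19,535,018.16.
Current sales = 151,380 × R$365.77 = R$55,370,262.60.
Margin of safety = R$55,370,262.60 − R$19,535,018.16 = R$35,835,244.

R$35,835,244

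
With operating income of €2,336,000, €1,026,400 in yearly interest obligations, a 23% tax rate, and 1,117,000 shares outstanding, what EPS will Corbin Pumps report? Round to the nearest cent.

€0.90

Interest = €1,026,400.00, so EBT = €2,336,000 − €1,026,400.00 = €1,309,600.00.
After tax at 23%: net income = €1,309,600.00 × 0.77 = €1,008,392.00.
EPS = €1,008,392.00 ÷ 1,117,000 = €0.90.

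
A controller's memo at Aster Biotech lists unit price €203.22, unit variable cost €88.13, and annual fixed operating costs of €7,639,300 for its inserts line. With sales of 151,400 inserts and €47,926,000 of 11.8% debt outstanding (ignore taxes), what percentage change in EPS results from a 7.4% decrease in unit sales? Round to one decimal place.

Contribution at this volume is 151,400 × €115.09 = €17,424,626.00.
Operating income = contribution − fixed costs = €17,424,626.00 − €7,639,300 = €9,785,326.00.
Interest = €5,655,268.00, so EBIT − I = €4,130,058.00.
DCL = total CM / (EBIT − I) = €17,424,626.00 / €4,130,058.00 = 4.2190.
EPS therefore changes by 4.2190 × (-7.4%) = -31.2%.

-31.2%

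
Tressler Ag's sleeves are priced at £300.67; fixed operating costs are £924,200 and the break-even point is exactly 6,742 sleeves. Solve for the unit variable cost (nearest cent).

£163.59

At break-even, FC = Q × (P − VC), so P − VC = £924,200 ÷ 6,742 = £137.0810.
Hence VC = price − CM = £300.67 − £137.0810 = £163.59.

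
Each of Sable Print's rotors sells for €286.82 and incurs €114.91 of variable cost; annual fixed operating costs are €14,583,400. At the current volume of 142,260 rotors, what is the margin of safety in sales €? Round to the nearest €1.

Contribution margin per unit = €286.82 − €114.91 = €171.91. Break-even units = €14,583,400 ÷ €171.91 = 84,831.60; break-even revenue = 84,831.60 × €286.82 = €24,331,398.92.
Current sales = 142,260 × €286.82 = €40,803,013.20.
Margin of safety = €40,803,013.20 − €24,331,398.92 = €16,471,614.

€16,471,614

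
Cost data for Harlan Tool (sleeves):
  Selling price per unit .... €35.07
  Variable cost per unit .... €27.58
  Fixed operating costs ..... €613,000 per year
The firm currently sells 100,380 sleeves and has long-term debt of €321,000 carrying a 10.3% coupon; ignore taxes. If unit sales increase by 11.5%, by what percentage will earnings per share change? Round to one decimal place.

At 100,380 units, contribution = 100,380 × €7.49 = €751,846.20.
Operating income = contribution − fixed costs = €751,846.20 − €613,000 = €138,846.20.
Interest = €33,063.00, so EBIT − I = €105,783.20.
Degree of combined leverage = contribution ÷ (EBIT − I) = €751,846.20 ÷ €105,783.20 = 7.1074.
%ΔEPS = DCL × %ΔSales = 7.1074 × +11.5% = +81.7%.

+81.7%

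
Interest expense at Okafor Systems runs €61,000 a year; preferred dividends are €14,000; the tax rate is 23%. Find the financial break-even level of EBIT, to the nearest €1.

€79,182

Grossing the preferred dividend up to pre-tax terms: €14,000 / (1 − 0.23) = €18,181.82.
Financial break-even EBIT = interest + D_p ÷ (1 − t) = €61,000 + €18,181.82 = €79,181.82.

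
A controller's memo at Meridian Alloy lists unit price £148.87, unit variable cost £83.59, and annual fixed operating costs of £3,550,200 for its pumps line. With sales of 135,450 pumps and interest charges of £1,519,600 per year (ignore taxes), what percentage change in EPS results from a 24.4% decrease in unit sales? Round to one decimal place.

Contribution at this volume is 135,450 × £65.28 = £8,842,176.00.
Subtracting fixed costs: EBIT = £8,842,176.00 − £3,550,200 = £5,291,976.00.
Interest = £1,519,600.00, so EBIT − I = £3,772,376.00.
DCL = total CM / (EBIT − I) = £8,842,176.00 / £3,772,376.00 = 2.3439.
%ΔEPS = DCL × %ΔSales = 2.3439 × -24.4% = -57.2%.

-57.2%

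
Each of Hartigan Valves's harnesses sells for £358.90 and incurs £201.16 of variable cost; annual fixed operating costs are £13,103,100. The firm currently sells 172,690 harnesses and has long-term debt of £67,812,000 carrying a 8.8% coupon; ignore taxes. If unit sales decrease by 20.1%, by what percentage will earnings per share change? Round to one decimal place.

-67.0%

Total contribution margin = 172,690 × £157.74 = £27,240,120.60.
EBIT = £27,240,120.60 − £13,103,100 = £14,137,020.60.
After interest of £5,967,456.00, pre-tax earnings = £8,169,564.60.
DCL = total CM / (EBIT − I) = £27,240,120.60 / £8,169,564.60 = 3.3343.
%ΔEPS = DCL × %ΔSales = 3.3343 × -20.1% = -67.0%.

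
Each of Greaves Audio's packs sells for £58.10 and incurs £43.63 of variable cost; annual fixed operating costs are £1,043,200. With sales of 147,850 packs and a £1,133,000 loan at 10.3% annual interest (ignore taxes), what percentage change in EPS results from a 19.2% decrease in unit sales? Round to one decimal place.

-41.9%

Contribution at this volume is 147,850 × £14.47 = £2,139,389.50.
EBIT = £2,139,389.50 − £1,043,200 = £1,096,189.50.
After interest of £116,699.00, pre-tax earnings = £979,490.50.
Degree of combined leverage = contribution ÷ (EBIT − I) = £2,139,389.50 ÷ £979,490.50 = 2.1842.
%ΔEPS = DCL × %ΔSales = 2.1842 × -19.2% = -41.9%.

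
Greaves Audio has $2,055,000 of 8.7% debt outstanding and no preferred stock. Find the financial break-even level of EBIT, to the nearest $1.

$178,785

Annual interest = 8.7% × $2,055,000 = $178,785.00.
Without preferred stock the financial break-even is simply EBIT = interest = $178,785.00.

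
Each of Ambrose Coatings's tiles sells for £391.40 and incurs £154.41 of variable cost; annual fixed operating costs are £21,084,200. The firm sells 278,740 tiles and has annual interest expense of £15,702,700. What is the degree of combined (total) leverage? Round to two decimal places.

Contribution at this volume is 278,740 × £236.99 = £66,058,592.60.
Subtracting fixed costs: EBIT = £66,058,592.60 − £21,084,200 = £44,974,392.60. Interest = £15,702,700.00.
DOL = £66,058,592.60 ÷ £44,974,392.60 = 1.4688; DFL = £44,974,392.60 ÷ £29,271,692.60 = 1.5364.
Combined leverage = 1.4688 × 1.5364 = 2.2567.

2.26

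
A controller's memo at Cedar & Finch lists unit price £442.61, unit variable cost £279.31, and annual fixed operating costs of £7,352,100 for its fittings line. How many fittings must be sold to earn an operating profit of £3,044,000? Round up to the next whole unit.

Contribution margin per unit = £442.61 − £279.31 = £163.30.
Need Q such that Q × £163.30 − £7,352,100 = £3,044,000, i.e. Q = £10,396,100 / £163.30 = 63,662.58 → 63,663.

63,663 fittings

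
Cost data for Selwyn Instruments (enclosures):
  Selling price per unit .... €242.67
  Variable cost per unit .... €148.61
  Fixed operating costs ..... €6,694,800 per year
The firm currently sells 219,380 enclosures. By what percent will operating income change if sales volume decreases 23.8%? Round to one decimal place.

-35.2%

Contribution at this volume is 219,380 × €94.06 = €20,634,882.80.
Subtracting fixed costs: EBIT = €20,634,882.80 − €6,694,800 = €13,940,082.80.
So DOL = total CM / EBIT = €20,634,882.80 / €13,940,082.80 = 1.4803.
So EBIT moves 1.4803 × (-23.8%) = -35.2%.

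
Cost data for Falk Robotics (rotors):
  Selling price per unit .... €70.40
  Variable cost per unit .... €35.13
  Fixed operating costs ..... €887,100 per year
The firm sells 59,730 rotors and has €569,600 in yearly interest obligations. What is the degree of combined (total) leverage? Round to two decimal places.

3.24

At 59,730 units, contribution = 59,730 × €35.27 = €2,106,677.10.
Subtracting fixed costs: EBIT = €2,106,677.10 − €887,100 = €1,219,577.10. Interest = €569,600.00.
DOL = €2,106,677.10 ÷ €1,219,577.10 = 1.7274; DFL = €1,219,577.10 ÷ €649,977.10 = 1.8763.
Combined leverage = 1.7274 × 1.8763 = 3.2411.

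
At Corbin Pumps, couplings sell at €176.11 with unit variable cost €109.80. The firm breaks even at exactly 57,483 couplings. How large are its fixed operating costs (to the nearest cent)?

Each unit contributes €176.11 − €109.80 = €66.31.
Fixed costs = break-even units × CM = 57,483 × €66.31 = €3,811,697.73.

€3,811,697.73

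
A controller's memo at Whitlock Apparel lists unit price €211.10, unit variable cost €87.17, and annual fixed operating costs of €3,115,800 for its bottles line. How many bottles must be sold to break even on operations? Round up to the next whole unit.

Contribution margin per unit = €211.10 − €87.17 = €123.93.
Units to break even: €3,115,800 ÷ €123.93 = 25,141.61, rounded up to 25,142.

25,142 bottles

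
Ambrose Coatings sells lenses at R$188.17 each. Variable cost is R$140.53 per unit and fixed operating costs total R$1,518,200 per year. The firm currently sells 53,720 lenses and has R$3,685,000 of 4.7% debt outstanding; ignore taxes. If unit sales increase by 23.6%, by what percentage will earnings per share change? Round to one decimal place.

+69.6%

Contribution at this volume is 53,720 × R$47.64 = R$2,559,220.80.
Operating income = contribution − fixed costs = R$2,559,220.80 − R$1,518,200 = R$1,041,020.80.
After interest of R$173,195.00, pre-tax earnings = R$867,825.80.
Degree of combined leverage = contribution ÷ (EBIT − I) = R$2,559,220.80 ÷ R$867,825.80 = 2.9490.
EPS therefore changes by 2.9490 × (+23.6%) = +69.6%.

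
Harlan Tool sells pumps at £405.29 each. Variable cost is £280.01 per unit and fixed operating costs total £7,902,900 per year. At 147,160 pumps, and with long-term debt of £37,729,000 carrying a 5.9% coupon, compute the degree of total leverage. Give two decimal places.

At 147,160 units, contribution = 147,160 × £125.28 = £18,436,204.80.
EBIT = £18,436,204.80 − £7,902,900 = £10,533,304.80. Interest = £2,226,011.00, so EBIT − I = £8,307,293.80.
Degree of total leverage = total CM / (EBIT − interest) = £18,436,204.80 / £8,307,293.80 = 2.2193.

2.22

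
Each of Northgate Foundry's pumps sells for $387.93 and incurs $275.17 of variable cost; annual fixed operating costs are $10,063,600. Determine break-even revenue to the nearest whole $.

CM per unit = $387.93 − $275.17 = $112.76; CM ratio = $112.76 / $387.93 = 0.2907.
Break-even revenue = fixed costs × price ÷ CM = $10,063,600 × $387.93 ÷ $112.76 = $34,621,961.

$34,621,961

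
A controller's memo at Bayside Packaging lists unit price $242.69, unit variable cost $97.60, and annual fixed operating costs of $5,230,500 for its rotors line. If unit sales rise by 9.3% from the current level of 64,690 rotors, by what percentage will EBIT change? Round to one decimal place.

At 64,690 units, contribution = 64,690 × $145.09 = $9,385,872.10.
Operating income = contribution − fixed costs = $9,385,872.10 − $5,230,500 = $4,155,372.10.
So DOL = total CM / EBIT = $9,385,872.10 / $4,155,372.10 = 2.2587.
%ΔEBIT = DOL × %ΔSales = 2.2587 × +9.3% = +21.0%.

+21.0%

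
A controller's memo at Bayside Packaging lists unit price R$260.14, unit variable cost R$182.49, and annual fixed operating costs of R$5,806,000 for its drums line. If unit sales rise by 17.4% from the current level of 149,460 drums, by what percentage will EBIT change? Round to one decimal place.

+34.8%

Total contribution margin = 149,460 × R$77.65 = R$11,605,569.00.
EBIT = R$11,605,569.00 − R$5,806,000 = R$5,799,569.00.
Degree of operating leverage = R$11,605,569.00 / R$5,799,569.00 = 2.0011.
%ΔEBIT = DOL × %ΔSales = 2.0011 × +17.4% = +34.8%.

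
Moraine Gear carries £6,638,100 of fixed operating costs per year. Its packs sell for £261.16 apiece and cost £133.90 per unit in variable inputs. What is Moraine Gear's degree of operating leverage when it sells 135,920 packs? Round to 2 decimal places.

At 135,920 units, contribution = 135,920 × £127.26 = £17,297,179.20.
EBIT = £17,297,179.20 − £6,638,100 = £10,659,079.20.
DOL = contribution ÷ EBIT = £17,297,179.20 ÷ £10,659,079.20 = 1.6228.

1.62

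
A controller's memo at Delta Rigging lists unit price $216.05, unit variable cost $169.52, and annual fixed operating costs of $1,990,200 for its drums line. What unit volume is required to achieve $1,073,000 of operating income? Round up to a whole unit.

65,833 drums

Contribution margin per unit = $216.05 − $169.52 = $46.53.
Required volume = (fixed costs + target profit) ÷ CM = ($1,990,200 + $1,073,000) ÷ $46.53 = 65,832.80, so 65,833 drums.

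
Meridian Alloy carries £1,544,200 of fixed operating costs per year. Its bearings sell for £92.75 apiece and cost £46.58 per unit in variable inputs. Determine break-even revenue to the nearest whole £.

Contribution margin per unit = £92.75 − £46.58 = £46.17, a CM ratio of £46.17 ÷ £92.75 = 0.4978.
Break-even sales = FC ÷ CM ratio = £1,544,200 × £92.75 / £46.17 = £3,102,113.

£3,102,113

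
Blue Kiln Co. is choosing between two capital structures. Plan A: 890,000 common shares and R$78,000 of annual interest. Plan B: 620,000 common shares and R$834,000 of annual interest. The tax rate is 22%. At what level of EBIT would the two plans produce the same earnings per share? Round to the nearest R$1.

R$2,570,000

Set EPS_A = EPS_B: (EBIT − R$78,000)(1 − 0.22) ÷ 890,000 = (EBIT − R$834,000)(1 − 0.22) ÷ 620,000.
Cancelling (1 − t) and cross-multiplying: 620,000·(EBIT − 78,000) = 890,000·(EBIT − 834,000).
Solving, EBIT = (834,000·890,000 − 78,000·620,000) / (890,000 − 620,000) = 693,900,000,000 / 270,000 = 2,570,000.00.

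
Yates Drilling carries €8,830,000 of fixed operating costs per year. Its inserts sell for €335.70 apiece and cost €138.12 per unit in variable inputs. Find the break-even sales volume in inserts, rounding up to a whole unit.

44,691 inserts

Unit CM = price − variable cost = €335.70 − €138.12 = €197.58.
Break-even volume = fixed costs ÷ CM per unit = €8,830,000 ÷ €197.58 = 44,690.76, so 44,691 inserts.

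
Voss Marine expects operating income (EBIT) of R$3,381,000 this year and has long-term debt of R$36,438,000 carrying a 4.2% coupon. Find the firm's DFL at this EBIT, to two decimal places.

Annual interest charges come to R$1,530,396.00.
Degree of financial leverage = EBIT / (EBIT − interest) = R$3,381,000 / R$1,850,604.00 = 1.8270.

1.83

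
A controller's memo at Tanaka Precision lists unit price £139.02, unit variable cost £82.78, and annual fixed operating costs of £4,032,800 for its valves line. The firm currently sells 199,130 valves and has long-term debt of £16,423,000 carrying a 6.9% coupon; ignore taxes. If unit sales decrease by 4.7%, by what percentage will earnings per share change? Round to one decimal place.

Total contribution margin = 199,130 × £56.24 = £11,199,071.20.
Operating income = contribution − fixed costs = £11,199,071.20 − £4,032,800 = £7,166,271.20.
After interest of £1,133,187.00, pre-tax earnings = £6,033,084.20.
DCL = total CM / (EBIT − I) = £11,199,071.20 / £6,033,084.20 = 1.8563.
%ΔEPS = DCL × %ΔSales = 1.8563 × -4.7% = -8.7%.

-8.7%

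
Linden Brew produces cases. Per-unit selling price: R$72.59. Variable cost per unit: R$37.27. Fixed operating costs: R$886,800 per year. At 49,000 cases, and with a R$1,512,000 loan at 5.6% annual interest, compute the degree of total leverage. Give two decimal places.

Total contribution margin = 49,000 × R$35.32 = R$1,730,680.00.
Operating income = contribution − fixed costs = R$1,730,680.00 − R$886,800 = R$843,880.00. Interest = R$84,672.00, so EBIT − I = R$759,208.00.
Degree of total leverage = total CM / (EBIT − interest) = R$1,730,680.00 / R$759,208.00 = 2.2796.

2.28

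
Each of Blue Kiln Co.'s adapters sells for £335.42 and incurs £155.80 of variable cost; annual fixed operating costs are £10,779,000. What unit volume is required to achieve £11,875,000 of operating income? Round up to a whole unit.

Unit CM = price − variable cost = £335.42 − £155.80 = £179.62.
Need Q such that Q × £179.62 − £10,779,000 = £11,875,000, i.e. Q = £22,654,000 / £179.62 = 126,121.81 → 126,122.

126,122 adapters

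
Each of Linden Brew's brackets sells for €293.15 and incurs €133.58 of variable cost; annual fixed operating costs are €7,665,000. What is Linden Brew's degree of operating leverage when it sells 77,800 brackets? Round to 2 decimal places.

At 77,800 units, contribution = 77,800 × €159.57 = €12,414,546.00.
EBIT = €12,414,546.00 − €7,665,000 = €4,749,546.00.
So DOL = total CM / EBIT = €12,414,546.00 / €4,749,546.00 = 2.6138.

2.61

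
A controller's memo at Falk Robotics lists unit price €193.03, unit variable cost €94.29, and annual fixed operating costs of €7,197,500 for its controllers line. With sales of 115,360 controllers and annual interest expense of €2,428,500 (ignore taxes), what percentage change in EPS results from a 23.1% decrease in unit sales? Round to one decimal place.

-149.1%

At 115,360 units, contribution = 115,360 × €98.74 = €11,390,646.40.
EBIT = €11,390,646.40 − €7,197,500 = €4,193,146.40.
After interest of €2,428,500.00, pre-tax earnings = €1,764,646.40.
Degree of combined leverage = contribution ÷ (EBIT − I) = €11,390,646.40 ÷ €1,764,646.40 = 6.4549.
%ΔEPS = DCL × %ΔSales = 6.4549 × -23.1% = -149.1%.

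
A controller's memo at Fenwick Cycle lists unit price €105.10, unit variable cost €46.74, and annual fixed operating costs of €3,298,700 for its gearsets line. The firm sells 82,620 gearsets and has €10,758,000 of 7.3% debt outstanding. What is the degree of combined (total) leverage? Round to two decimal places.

Total contribution margin = 82,620 × €58.36 = €4,821,703.20.
EBIT = €4,821,703.20 − €3,298,700 = €1,523,003.20. Interest = €785,334.00.
DOL = €4,821,703.20 ÷ €1,523,003.20 = 3.1659; DFL = €1,523,003.20 ÷ €737,669.20 = 2.0646.
DCL = DOL × DFL = 3.1659 × 2.0646 = 6.5363.

6.54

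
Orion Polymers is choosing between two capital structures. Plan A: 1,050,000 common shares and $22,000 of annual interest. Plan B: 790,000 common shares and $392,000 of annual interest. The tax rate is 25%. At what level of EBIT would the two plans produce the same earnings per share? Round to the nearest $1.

At indifference, (EBIT − 22,000)(1 − t)/1,050,000 = (EBIT − 392,000)(1 − t)/790,000.
The (1 − t) factor cancels: (EBIT − 22,000) × 790,000 = (EBIT − 392,000) × 1,050,000.
Solving, EBIT = (392,000·1,050,000 − 22,000·790,000) / (1,050,000 − 790,000) = 394,220,000,000 / 260,000 = 1,516,230.77.

$1,516,231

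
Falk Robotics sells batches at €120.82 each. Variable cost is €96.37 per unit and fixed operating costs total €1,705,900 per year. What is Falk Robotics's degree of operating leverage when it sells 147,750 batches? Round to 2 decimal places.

Contribution at this volume is 147,750 × €24.45 = €3,612,487.50.
Subtracting fixed costs: EBIT = €3,612,487.50 − €1,705,900 = €1,906,587.50.
So DOL = total CM / EBIT = €3,612,487.50 / €1,906,587.50 = 1.8947.

1.89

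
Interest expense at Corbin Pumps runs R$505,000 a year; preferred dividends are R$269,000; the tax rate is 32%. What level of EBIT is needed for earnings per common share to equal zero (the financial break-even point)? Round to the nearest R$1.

R$900,588

Preferred dividends are paid after tax, so their pre-tax equivalent is R$269,000 ÷ (1 − 0.32) = R$395,588.24.
EPS = 0 when EBIT covers interest plus the pre-tax preferred burden: R$505,000 + R$395,588.24 = R$900,588.24.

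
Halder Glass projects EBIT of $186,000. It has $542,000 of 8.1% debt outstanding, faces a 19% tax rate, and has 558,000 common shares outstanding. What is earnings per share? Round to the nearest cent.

$0.21

Interest = $43,902.00, so EBT = $186,000 − $43,902.00 = $142,098.00.
After tax at 19%: net income = $142,098.00 × 0.81 = $115,099.38.
EPS = $115,099.38 ÷ 558,000 = $0.21.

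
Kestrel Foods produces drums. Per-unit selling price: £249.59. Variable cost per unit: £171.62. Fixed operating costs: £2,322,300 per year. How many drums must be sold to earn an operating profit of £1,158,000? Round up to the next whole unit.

Contribution margin per unit = £249.59 − £171.62 = £77.97.
Need Q such that Q × £77.97 − £2,322,300 = £1,158,000, i.e. Q = £3,480,300 / £77.97 = 44,636.40 → 44,637.

44,637 drums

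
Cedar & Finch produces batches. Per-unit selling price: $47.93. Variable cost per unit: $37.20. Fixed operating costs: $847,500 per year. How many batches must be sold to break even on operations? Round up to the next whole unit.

Contribution margin per unit = $47.93 − $37.20 = $10.73.
Break-even Q = $847,500 / $10.73 = 78,984.16 → 78,985 batches.

78,985 batches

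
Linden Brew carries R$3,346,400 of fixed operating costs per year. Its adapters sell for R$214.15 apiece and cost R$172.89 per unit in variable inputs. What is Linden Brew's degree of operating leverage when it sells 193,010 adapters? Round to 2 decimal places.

Total contribution margin = 193,010 × R$41.26 = R$7,963,592.60.
EBIT = R$7,963,592.60 − R$3,346,400 = R$4,617,192.60.
DOL = contribution ÷ EBIT = R$7,963,592.60 ÷ R$4,617,192.60 = 1.7248.

1.72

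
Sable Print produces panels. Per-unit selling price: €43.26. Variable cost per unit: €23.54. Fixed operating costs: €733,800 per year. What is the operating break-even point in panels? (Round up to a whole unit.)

37,211 panels

Each unit contributes €43.26 − €23.54 = €19.72.
Units to break even: €733,800 ÷ €19.72 = 37,210.95, rounded up to 37,211.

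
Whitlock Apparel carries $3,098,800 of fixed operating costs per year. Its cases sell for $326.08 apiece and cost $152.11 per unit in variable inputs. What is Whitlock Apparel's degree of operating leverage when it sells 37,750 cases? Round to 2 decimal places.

Contribution at this volume is 37,750 × $173.97 = $6,567,367.50.
Subtracting fixed costs: EBIT = $6,567,367.50 − $3,098,800 = $3,468,567.50.
Degree of operating leverage = $6,567,367.50 / $3,468,567.50 = 1.8934.

1.89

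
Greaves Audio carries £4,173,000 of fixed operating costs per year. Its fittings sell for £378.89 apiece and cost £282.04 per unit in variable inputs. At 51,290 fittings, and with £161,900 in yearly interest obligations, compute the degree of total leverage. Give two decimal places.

Total contribution margin = 51,290 × £96.85 = £4,967,436.50.
Operating income = contribution − fixed costs = £4,967,436.50 − £4,173,000 = £794,436.50. Interest = £161,900.00, so EBIT − I = £632,536.50.
DCL = contribution ÷ (EBIT − I) = £4,967,436.50 ÷ £632,536.50 = 7.8532.

7.85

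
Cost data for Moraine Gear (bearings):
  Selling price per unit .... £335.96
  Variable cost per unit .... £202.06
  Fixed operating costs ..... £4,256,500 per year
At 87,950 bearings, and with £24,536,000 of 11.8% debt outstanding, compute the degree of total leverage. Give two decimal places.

At 87,950 units, contribution = 87,950 × £133.90 = £11,776,505.00.
Operating income = contribution − fixed costs = £11,776,505.00 − £4,256,500 = £7,520,005.00. Interest = £2,895,248.00, so EBIT − I = £4,624,757.00.
DCL = contribution ÷ (EBIT − I) = £11,776,505.00 ÷ £4,624,757.00 = 2.5464.

2.55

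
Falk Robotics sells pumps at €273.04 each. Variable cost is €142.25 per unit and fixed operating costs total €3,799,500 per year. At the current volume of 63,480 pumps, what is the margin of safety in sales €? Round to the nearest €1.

€9,400,662

Contribution margin per unit = €273.04 − €142.25 = €130.79. Break-even units = €3,799,500 ÷ €130.79 = 29,050.39; break-even revenue = 29,050.39 × €273.04 = €7,931,917.42.
Current sales = 63,480 × €273.04 = €17,332,579.20.
Margin of safety = €17,332,579.20 − €7,931,917.42 = €9,400,662.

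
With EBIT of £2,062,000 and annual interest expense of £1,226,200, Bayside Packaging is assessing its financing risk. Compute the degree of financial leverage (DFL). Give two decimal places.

2.47

Annual interest charges come to £1,226,200.00.
DFL = EBIT ÷ (EBIT − I) = £2,062,000 ÷ (£2,062,000 − £1,226,200.00) = £2,062,000 ÷ £835,800.00 = 2.4671.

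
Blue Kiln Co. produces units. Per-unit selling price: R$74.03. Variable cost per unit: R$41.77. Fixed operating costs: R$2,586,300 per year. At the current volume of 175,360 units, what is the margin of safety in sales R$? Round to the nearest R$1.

Each unit contributes R$74.03 − R$41.77 = R$32.26. Break-even units = R$2,586,300 ÷ R$32.26 = 80,170.49; break-even revenue = 80,170.49 × R$74.03 = R$5,935,021.36.
Current sales = 175,360 × R$74.03 = R$12,981,900.80.
Margin of safety = R$12,981,900.80 − R$5,935,021.36 = R$7,046,879.

R$7,046,879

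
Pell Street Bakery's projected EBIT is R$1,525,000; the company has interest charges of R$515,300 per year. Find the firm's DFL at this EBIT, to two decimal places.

Interest = R$515,300.00.
DFL = EBIT ÷ (EBIT − I) = R$1,525,000 ÷ (R$1,525,000 − R$515,300.00) = R$1,525,000 ÷ R$1,009,700.00 = 1.5103.

1.51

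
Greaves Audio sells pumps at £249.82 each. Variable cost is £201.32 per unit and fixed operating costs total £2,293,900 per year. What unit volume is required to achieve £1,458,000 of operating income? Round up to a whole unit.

Contribution margin per unit = £249.82 − £201.32 = £48.50.
Need Q such that Q × £48.50 − £2,293,900 = £1,458,000, i.e. Q = £3,751,900 / £48.50 = 77,358.76 → 77,359.

77,359 pumps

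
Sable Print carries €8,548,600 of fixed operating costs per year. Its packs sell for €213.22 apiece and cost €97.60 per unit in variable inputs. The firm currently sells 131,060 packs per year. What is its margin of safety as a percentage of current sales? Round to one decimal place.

Unit CM = price − variable cost = €213.22 − €97.60 = €115.62. Break-even units = €8,548,600 ÷ €115.62 = 73,937.04; break-even revenue = 73,937.04 × €213.22 = €15,764,854.63.
Current sales = 131,060 × €213.22 = €27,944,613.20.
Margin of safety = (€27,944,613.20 − €15,764,854.63) ÷ €27,944,613.20 = 43.6%.

43.6%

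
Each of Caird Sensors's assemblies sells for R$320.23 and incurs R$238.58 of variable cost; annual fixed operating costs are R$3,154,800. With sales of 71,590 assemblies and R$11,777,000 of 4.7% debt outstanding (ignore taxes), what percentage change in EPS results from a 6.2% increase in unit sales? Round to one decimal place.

At 71,590 units, contribution = 71,590 × R$81.65 = R$5,845,323.50.
EBIT = R$5,845,323.50 − R$3,154,800 = R$2,690,523.50.
Interest = R$553,519.00, so EBIT − I = R$2,137,004.50.
Degree of combined leverage = contribution ÷ (EBIT − I) = R$5,845,323.50 ÷ R$2,137,004.50 = 2.7353.
%ΔEPS = DCL × %ΔSales = 2.7353 × +6.2% = +17.0%.

+17.0%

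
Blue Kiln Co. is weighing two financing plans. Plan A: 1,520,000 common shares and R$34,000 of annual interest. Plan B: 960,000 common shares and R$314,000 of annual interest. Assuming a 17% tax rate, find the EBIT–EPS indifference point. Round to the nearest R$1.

R$794,000

At indifference, (EBIT − 34,000)(1 − t)/1,520,000 = (EBIT − 314,000)(1 − t)/960,000.
The (1 − t) factor cancels: (EBIT − 34,000) × 960,000 = (EBIT − 314,000) × 1,520,000.
Solving, EBIT = (314,000·1,520,000 − 34,000·960,000) / (1,520,000 − 960,000) = 444,640,000,000 / 560,000 = 794,000.00.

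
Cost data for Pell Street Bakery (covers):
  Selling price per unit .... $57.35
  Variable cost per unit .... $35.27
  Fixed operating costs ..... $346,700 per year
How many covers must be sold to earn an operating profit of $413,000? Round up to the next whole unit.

Each unit contributes $57.35 − $35.27 = $22.08.
Units = (FC + target) / CM = ($346,700 + $413,000) / $22.08 = 34,406.70, so 34,407 covers.

34,407 covers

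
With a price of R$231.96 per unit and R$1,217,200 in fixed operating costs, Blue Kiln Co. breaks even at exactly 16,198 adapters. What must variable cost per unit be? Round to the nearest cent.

Contribution per unit must be FC / Q = R$1,217,200 / 16,198 = R$75.1451.
Hence VC = price − CM = R$231.96 − R$75.1451 = R$156.81.

R$156.81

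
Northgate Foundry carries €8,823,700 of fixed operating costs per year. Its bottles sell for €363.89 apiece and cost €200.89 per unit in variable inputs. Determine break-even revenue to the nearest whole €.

€19,698,504

CM per unit = €363.89 − €200.89 = €163.00; CM ratio = €163.00 / €363.89 = 0.4479.
Break-even revenue = fixed costs × price ÷ CM = €8,823,700 × €363.89 ÷ €163.00 = €19,698,504.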